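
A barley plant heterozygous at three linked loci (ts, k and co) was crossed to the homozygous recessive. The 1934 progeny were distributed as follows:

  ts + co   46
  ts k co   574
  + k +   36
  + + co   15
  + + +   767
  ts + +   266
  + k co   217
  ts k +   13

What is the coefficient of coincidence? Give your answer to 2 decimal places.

The two most frequent reciprocal classes, ts k co and + + +, are the parental types, so the F1 was ts k co / + + +.
The two rarest classes, ts k + and + + co, are the double crossovers. Comparing them with the parentals, only the co allele has switched, so co is the middle locus and the order is k – co – ts.
k–co: (82 + 28)/1934 = 0.0569; co–ts: (483 + 28)/1934 = 0.2642.
Expected DCO frequency = 0.0569 × 0.2642 ≈ 0.01503; observed = 28/1934 ≈ 0.01448.
Coefficient of coincidence = 0.01448/0.01503 ≈ 0.96.

0.96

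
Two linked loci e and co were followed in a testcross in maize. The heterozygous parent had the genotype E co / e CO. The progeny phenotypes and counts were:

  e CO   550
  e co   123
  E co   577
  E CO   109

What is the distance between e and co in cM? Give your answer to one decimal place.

The recombinant classes are E CO and e co: 109 + 123 = 232.
Recombination frequency = 232/1359 = 0.1707 ≈ 17.1%, i.e. 17.1 cM.

17.1 cM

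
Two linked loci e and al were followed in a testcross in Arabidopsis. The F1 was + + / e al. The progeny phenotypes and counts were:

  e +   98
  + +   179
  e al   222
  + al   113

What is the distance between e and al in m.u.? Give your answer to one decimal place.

The recombinant classes are + al and e +: 113 + 98 = 211.
Recombination frequency = 211/612 = 0.3448 ≈ 34.5%, i.e. 34.5 m.u.

34.5 m.u.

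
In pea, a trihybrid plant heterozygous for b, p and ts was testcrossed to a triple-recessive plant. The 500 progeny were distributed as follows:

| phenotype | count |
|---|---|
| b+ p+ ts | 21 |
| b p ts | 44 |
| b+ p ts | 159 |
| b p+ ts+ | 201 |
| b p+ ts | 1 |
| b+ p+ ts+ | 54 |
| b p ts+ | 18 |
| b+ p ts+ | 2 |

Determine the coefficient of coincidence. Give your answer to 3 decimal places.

The two most frequent reciprocal classes, b p+ ts+ and b+ p ts, are the parental types, so the F1 was b p+ ts+ / b+ p ts.
The two rarest classes, b p+ ts and b+ p ts+, are the double crossovers. Comparing them with the parentals, only the ts allele has switched, so ts is the middle locus and the order is p – ts – b.
p–ts: (39 + 3)/500 = 0.0840; ts–b: (98 + 3)/500 = 0.2020.
Expected DCO frequency = 0.0840 × 0.2020 ≈ 0.01697; observed = 3/500 ≈ 0.00600.
Coefficient of coincidence = 0.00600/0.01697 ≈ 0.354.

0.354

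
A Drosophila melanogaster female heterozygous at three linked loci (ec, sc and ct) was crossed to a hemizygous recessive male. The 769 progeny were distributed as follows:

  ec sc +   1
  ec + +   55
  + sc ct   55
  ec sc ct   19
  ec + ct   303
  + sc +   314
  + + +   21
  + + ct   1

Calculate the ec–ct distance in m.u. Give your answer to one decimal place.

The two most frequent reciprocal classes, + sc + and ec + ct, are the parental types, so the F1 was + sc + / ec + ct.
The two rarest classes, ec sc + and + + ct, are the double crossovers. Comparing them with the parentals, only the ec allele has switched, so ec is the middle locus and the order is sc – ec – ct.
Crossovers in the ec–ct interval produce the single-crossover classes + sc ct and ec + + (55 + 55 = 110) plus the double crossovers (2).
RF(ec–ct) = (110 + 2) / 769 = 112/769 = 0.1456 → 14.6 m.u.

14.6 m.u.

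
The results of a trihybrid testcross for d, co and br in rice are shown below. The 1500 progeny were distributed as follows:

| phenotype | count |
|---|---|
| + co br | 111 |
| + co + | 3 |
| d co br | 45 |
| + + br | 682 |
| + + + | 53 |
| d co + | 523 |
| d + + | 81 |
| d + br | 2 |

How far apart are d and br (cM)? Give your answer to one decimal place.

The two most frequent reciprocal classes, d co + and + + br, are the parental types, so the F1 was d co + / + + br.
The two rarest classes, + co + and d + br, are the double crossovers. Comparing them with the parentals, only the d allele has switched, so d is the middle locus and the order is br – d – co.
Crossovers in the br–d interval produce the single-crossover classes d co br and + + + (45 + 53 = 98) plus the double crossovers (5).
RF(br–d) = (98 + 5) / 1500 = 103/1500 = 0.0687 → 6.9 cM.

6.9 cM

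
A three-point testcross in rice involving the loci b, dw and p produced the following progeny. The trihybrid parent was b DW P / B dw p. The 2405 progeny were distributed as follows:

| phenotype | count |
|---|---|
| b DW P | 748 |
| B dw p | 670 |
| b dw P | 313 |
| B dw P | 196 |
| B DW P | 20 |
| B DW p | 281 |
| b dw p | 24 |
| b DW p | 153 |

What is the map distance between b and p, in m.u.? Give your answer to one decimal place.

The two rarest classes, B DW P and b dw p, are the double crossovers. Comparing them with the parentals, only the b allele has switched, so b is the middle locus and the order is dw – b – p.
Crossovers in the b–p interval produce the single-crossover classes b DW p and B dw P (153 + 196 = 349) plus the double crossovers (44).
RF(b–p) = (349 + 44) / 2405 = 393/2405 = 0.1634 → 16.3 m.u.

16.3 m.u.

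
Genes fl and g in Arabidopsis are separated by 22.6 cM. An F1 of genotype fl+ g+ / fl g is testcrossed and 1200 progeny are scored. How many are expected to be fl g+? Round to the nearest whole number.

A map distance of 22.6 cM corresponds to a recombination frequency of 0.226.
The F1 is fl+ g+ / fl g, so fl g+ is a recombinant gamete class with expected frequency r/2 = 0.226/2 = 0.1130.
Expected number = 0.1130 × 1200 = 135.60 ≈ 136.

136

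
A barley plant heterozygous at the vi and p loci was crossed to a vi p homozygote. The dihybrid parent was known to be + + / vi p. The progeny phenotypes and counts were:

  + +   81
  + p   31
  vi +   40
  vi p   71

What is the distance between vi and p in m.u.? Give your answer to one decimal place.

The recombinant classes are + p and vi +: 31 + 40 = 71.
Recombination frequency = 71/223 = 0.3184 ≈ 31.8%, i.e. 31.8 m.u.

31.8 m.u.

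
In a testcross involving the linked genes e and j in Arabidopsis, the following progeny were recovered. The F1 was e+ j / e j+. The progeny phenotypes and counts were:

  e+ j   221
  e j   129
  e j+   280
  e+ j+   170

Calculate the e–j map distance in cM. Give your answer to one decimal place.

37.4 cM

The recombinant classes are e+ j+ and e j: 170 + 129 = 299.
Recombination frequency = 299/800 = 0.3738 ≈ 37.4%, i.e. 37.4 cM.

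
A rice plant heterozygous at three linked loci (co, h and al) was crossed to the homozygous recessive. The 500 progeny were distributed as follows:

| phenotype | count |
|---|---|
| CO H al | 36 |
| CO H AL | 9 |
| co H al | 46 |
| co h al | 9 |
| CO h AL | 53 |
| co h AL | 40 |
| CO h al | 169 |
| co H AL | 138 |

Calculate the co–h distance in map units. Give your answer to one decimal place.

The two most frequent reciprocal classes, co H AL and CO h al, are the parental types, so the F1 was co H AL / CO h al.
The two rarest classes, CO H AL and co h al, are the double crossovers. Comparing them with the parentals, only the co allele has switched, so co is the middle locus and the order is h – co – al.
Crossovers in the h–co interval produce the single-crossover classes co h AL and CO H al (40 + 36 = 76) plus the double crossovers (18).
RF(h–co) = (76 + 18) / 500 = 94/500 = 0.1880 → 18.8 map units.

18.8 map units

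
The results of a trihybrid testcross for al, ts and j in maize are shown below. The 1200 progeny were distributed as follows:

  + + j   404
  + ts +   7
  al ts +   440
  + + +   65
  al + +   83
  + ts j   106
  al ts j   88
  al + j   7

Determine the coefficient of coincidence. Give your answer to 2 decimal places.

The two most frequent reciprocal classes, + + j and al ts +, are the parental types, so the F1 was + + j / al ts +.
The two rarest classes, al + j and + ts +, are the double crossovers. Comparing them with the parentals, only the al allele has switched, so al is the middle locus and the order is j – al – ts.
j–al: (153 + 14)/1200 = 0.1392; al–ts: (189 + 14)/1200 = 0.1692.
Expected DCO frequency = 0.1392 × 0.1692 ≈ 0.02355; observed = 14/1200 ≈ 0.01167.
Coefficient of coincidence = 0.01167/0.02355 ≈ 0.50.

0.50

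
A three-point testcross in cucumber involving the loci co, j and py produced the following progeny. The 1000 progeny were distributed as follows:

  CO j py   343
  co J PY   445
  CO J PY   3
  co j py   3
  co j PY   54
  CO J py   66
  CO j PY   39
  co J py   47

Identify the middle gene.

co

The two most frequent reciprocal classes, co J PY and CO j py, are the parental types, so the F1 was co J PY / CO j py.
The two rarest classes, CO J PY and co j py, are the double crossovers. Comparing them with the parentals, only the co allele has switched, so co is the middle locus and the order is py – co – j.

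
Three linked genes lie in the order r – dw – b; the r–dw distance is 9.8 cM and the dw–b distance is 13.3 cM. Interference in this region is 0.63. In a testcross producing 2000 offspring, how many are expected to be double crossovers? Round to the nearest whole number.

10

Map distances give recombination frequencies of 0.098 and 0.133 for the two intervals.
With interference 0.63 (so coincidence = 0.37), expected double-crossover frequency = 0.098 × 0.133 × 0.37 = 0.00482.
Expected number = 0.00482 × 2000 = 9.65 ≈ 10.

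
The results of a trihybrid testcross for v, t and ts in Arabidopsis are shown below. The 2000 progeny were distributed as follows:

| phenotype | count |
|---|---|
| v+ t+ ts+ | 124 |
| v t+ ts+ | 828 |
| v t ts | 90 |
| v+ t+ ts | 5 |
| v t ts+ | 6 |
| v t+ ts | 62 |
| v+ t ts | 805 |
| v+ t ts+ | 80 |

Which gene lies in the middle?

t

The two most frequent reciprocal classes, v+ t ts and v t+ ts+, are the parental types, so the F1 was v+ t ts / v t+ ts+.
The two rarest classes, v+ t+ ts and v t ts+, are the double crossovers. Comparing them with the parentals, only the t allele has switched, so t is the middle locus and the order is v – t – ts.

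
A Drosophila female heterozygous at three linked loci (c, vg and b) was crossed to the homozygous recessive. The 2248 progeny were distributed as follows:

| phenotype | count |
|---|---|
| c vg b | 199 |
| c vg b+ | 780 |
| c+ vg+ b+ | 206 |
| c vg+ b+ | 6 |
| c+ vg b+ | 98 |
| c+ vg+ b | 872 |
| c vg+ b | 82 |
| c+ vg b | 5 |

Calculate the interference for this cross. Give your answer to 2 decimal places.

The two most frequent reciprocal classes, c vg b+ and c+ vg+ b, are the parental types, so the F1 was c vg b+ / c+ vg+ b.
The two rarest classes, c vg+ b+ and c+ vg b, are the double crossovers. Comparing them with the parentals, only the vg allele has switched, so vg is the middle locus and the order is b – vg – c.
b–vg: (405 + 11)/2248 = 0.1851; vg–c: (180 + 11)/2248 = 0.0850.
Expected DCO frequency = 0.1851 × 0.0850 ≈ 0.01573; observed = 11/2248 ≈ 0.00489.
Coefficient of coincidence = 0.00489/0.01573 ≈ 0.31; interference = 1 − 0.31 = 0.69.

0.69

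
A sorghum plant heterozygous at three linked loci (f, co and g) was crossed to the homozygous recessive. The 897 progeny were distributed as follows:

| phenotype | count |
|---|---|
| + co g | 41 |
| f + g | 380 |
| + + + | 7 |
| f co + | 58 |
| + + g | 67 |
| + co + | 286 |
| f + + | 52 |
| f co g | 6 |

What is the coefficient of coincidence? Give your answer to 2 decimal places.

0.80

The two most frequent reciprocal classes, f + g and + co +, are the parental types, so the F1 was f + g / + co +.
The two rarest classes, f co g and + + +, are the double crossovers. Comparing them with the parentals, only the co allele has switched, so co is the middle locus and the order is f – co – g.
f–co: (125 + 13)/897 = 0.1538; co–g: (93 + 13)/897 = 0.1182.
Expected DCO frequency = 0.1538 × 0.1182 ≈ 0.01818; observed = 13/897 ≈ 0.01449.
Coefficient of coincidence = 0.01449/0.01818 ≈ 0.80.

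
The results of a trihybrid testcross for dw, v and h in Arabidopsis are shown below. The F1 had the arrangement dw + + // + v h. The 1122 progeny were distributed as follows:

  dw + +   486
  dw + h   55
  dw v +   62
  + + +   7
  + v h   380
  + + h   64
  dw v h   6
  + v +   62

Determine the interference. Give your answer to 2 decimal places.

The two rarest classes, + + + and dw v h, are the double crossovers. Comparing them with the parentals, only the dw allele has switched, so dw is the middle locus and the order is v – dw – h.
v–dw: (126 + 13)/1122 = 0.1239; dw–h: (117 + 13)/1122 = 0.1159.
Expected DCO frequency = 0.1239 × 0.1159 ≈ 0.01436; observed = 13/1122 ≈ 0.01159.
Coefficient of coincidence = 0.01159/0.01436 ≈ 0.81; interference = 1 − 0.81 = 0.19.

0.19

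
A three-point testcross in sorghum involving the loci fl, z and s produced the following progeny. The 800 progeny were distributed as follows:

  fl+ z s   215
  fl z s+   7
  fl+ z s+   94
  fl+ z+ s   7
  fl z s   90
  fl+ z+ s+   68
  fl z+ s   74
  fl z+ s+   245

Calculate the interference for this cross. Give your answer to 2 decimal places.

0.64

The two most frequent reciprocal classes, fl+ z s and fl z+ s+, are the parental types, so the F1 was fl+ z s / fl z+ s+.
The two rarest classes, fl+ z+ s and fl z s+, are the double crossovers. Comparing them with the parentals, only the z allele has switched, so z is the middle locus and the order is fl – z – s.
fl–z: (158 + 14)/800 = 0.2150; z–s: (168 + 14)/800 = 0.2275.
Expected DCO frequency = 0.2150 × 0.2275 ≈ 0.04891; observed = 14/800 ≈ 0.01750.
Coefficient of coincidence = 0.01750/0.04891 ≈ 0.36; interference = 1 − 0.36 = 0.64.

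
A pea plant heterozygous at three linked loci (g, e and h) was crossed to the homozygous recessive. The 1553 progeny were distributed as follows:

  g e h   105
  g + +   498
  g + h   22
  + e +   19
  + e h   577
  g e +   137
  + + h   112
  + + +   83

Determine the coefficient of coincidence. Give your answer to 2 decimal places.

0.96

The two most frequent reciprocal classes, g + + and + e h, are the parental types, so the F1 was g + + / + e h.
The two rarest classes, g + h and + e +, are the double crossovers. Comparing them with the parentals, only the h allele has switched, so h is the middle locus and the order is e – h – g.
e–h: (249 + 41)/1553 = 0.1867; h–g: (188 + 41)/1553 = 0.1475.
Expected DCO frequency = 0.1867 × 0.1475 ≈ 0.02754; observed = 41/1553 ≈ 0.02640.
Coefficient of coincidence = 0.02640/0.02754 ≈ 0.96.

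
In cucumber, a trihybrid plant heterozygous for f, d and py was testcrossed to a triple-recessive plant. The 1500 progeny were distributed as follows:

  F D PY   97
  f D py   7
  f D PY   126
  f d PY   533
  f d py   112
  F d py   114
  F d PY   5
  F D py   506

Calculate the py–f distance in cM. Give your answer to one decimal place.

The two most frequent reciprocal classes, F D py and f d PY, are the parental types, so the F1 was F D py / f d PY.
The two rarest classes, f D py and F d PY, are the double crossovers. Comparing them with the parentals, only the f allele has switched, so f is the middle locus and the order is d – f – py.
Crossovers in the f–py interval produce the single-crossover classes F D PY and f d py (97 + 112 = 209) plus the double crossovers (12).
RF(f–py) = (209 + 12) / 1500 = 221/1500 = 0.1473 → 14.7 cM.

14.7 cM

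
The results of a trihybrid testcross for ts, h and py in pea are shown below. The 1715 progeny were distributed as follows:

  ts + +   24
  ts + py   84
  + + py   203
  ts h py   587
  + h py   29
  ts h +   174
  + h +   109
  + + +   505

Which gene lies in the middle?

ts

The two most frequent reciprocal classes, ts h py and + + +, are the parental types, so the F1 was ts h py / + + +.
The two rarest classes, + h py and ts + +, are the double crossovers. Comparing them with the parentals, only the ts allele has switched, so ts is the middle locus and the order is h – ts – py.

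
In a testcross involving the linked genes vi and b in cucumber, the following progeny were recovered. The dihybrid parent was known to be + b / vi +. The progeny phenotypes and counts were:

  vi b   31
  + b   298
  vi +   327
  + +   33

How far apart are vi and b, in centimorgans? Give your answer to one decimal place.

The recombinant classes are + + and vi b: 33 + 31 = 64.
Recombination frequency = 64/689 = 0.0929 ≈ 9.3%, i.e. 9.3 centimorgans.

9.3 centimorgans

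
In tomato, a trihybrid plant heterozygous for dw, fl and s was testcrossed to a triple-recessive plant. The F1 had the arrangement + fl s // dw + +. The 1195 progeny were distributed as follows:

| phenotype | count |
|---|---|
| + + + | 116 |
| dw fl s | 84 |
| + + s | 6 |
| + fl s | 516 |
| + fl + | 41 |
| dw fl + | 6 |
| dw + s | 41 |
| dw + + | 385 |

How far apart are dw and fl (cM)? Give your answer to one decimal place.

17.7 cM

The two rarest classes, + + s and dw fl +, are the double crossovers. Comparing them with the parentals, only the fl allele has switched, so fl is the middle locus and the order is dw – fl – s.
Crossovers in the dw–fl interval produce the single-crossover classes dw fl s and + + + (84 + 116 = 200) plus the double crossovers (12).
RF(dw–fl) = (200 + 12) / 1195 = 212/1195 = 0.1774 → 17.7 cM.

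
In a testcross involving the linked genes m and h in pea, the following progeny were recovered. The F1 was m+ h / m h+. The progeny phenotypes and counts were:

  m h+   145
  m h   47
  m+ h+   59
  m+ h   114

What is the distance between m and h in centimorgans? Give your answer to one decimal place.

The recombinant classes are m+ h+ and m h: 59 + 47 = 106.
Recombination frequency = 106/365 = 0.2904 ≈ 29.0%, i.e. 29.0 centimorgans.

29.0 centimorgans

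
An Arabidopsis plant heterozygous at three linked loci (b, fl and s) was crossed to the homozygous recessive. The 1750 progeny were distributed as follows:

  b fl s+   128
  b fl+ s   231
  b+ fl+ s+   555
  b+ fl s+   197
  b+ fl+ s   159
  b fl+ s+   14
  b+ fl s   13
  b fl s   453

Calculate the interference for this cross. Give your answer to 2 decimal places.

The two most frequent reciprocal classes, b fl s and b+ fl+ s+, are the parental types, so the F1 was b fl s / b+ fl+ s+.
The two rarest classes, b+ fl s and b fl+ s+, are the double crossovers. Comparing them with the parentals, only the b allele has switched, so b is the middle locus and the order is fl – b – s.
fl–b: (428 + 27)/1750 = 0.2600; b–s: (287 + 27)/1750 = 0.1794.
Expected DCO frequency = 0.2600 × 0.1794 ≈ 0.04664; observed = 27/1750 ≈ 0.01543.
Coefficient of coincidence = 0.01543/0.04664 ≈ 0.33; interference = 1 − 0.33 = 0.67.

0.67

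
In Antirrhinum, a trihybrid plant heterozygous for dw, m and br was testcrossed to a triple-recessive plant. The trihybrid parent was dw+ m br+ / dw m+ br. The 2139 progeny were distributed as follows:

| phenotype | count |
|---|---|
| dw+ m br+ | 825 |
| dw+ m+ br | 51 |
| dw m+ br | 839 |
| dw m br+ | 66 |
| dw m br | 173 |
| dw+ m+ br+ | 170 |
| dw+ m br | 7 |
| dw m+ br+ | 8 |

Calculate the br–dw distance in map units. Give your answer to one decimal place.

The two rarest classes, dw+ m br and dw m+ br+, are the double crossovers. Comparing them with the parentals, only the br allele has switched, so br is the middle locus and the order is dw – br – m.
Crossovers in the dw–br interval produce the single-crossover classes dw m br+ and dw+ m+ br (66 + 51 = 117) plus the double crossovers (15).
RF(dw–br) = (117 + 15) / 2139 = 132/2139 = 0.0617 → 6.2 map units.

6.2 map units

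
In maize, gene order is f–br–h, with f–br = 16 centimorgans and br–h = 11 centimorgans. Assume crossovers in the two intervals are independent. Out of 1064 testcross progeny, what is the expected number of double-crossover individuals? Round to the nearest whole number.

Map distances give recombination frequencies of 0.160 and 0.110 for the two intervals.
With no interference, expected double-crossover frequency = 0.160 × 0.110 = 0.01760.
Expected number = 0.01760 × 1064 = 18.73 ≈ 19.

19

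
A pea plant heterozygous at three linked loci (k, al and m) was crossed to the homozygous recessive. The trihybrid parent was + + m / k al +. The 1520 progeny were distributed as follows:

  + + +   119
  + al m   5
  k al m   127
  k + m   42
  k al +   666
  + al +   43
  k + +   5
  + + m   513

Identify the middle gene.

The two rarest classes, + al m and k + +, are the double crossovers. Comparing them with the parentals, only the al allele has switched, so al is the middle locus and the order is m – al – k.

al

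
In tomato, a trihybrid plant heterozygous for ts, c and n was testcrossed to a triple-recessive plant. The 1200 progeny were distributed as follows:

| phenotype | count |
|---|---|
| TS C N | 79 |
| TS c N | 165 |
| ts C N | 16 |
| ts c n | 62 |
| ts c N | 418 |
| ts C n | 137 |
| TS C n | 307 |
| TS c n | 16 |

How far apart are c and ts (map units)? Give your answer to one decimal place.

27.8 map units

The two most frequent reciprocal classes, ts c N and TS C n, are the parental types, so the F1 was ts c N / TS C n.
The two rarest classes, ts C N and TS c n, are the double crossovers. Comparing them with the parentals, only the c allele has switched, so c is the middle locus and the order is ts – c – n.
Crossovers in the ts–c interval produce the single-crossover classes TS c N and ts C n (165 + 137 = 302) plus the double crossovers (32).
RF(ts–c) = (302 + 32) / 1200 = 334/1200 = 0.2783 → 27.8 map units.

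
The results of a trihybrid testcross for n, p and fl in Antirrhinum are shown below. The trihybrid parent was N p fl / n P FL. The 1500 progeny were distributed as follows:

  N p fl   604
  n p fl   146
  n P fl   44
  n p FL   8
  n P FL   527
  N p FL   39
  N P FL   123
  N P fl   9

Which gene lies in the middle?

The two rarest classes, N P fl and n p FL, are the double crossovers. Comparing them with the parentals, only the p allele has switched, so p is the middle locus and the order is n – p – fl.

p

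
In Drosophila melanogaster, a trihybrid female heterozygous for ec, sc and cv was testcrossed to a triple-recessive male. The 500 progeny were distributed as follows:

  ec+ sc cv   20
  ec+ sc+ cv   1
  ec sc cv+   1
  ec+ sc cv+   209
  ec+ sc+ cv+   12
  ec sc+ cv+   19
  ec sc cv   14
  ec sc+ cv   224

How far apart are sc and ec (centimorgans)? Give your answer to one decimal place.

The two most frequent reciprocal classes, ec+ sc cv+ and ec sc+ cv, are the parental types, so the F1 was ec+ sc cv+ / ec sc+ cv.
The two rarest classes, ec sc cv+ and ec+ sc+ cv, are the double crossovers. Comparing them with the parentals, only the ec allele has switched, so ec is the middle locus and the order is cv – ec – sc.
Crossovers in the ec–sc interval produce the single-crossover classes ec+ sc+ cv+ and ec sc cv (12 + 14 = 26) plus the double crossovers (2).
RF(ec–sc) = (26 + 2) / 500 = 28/500 = 0.0560 → 5.6 centimorgans.

5.6 centimorgans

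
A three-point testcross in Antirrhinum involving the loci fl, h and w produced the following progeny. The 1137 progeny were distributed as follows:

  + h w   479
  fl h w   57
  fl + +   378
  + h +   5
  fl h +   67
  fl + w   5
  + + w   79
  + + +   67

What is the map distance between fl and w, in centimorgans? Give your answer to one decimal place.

11.8 centimorgans

The two most frequent reciprocal classes, + h w and fl + +, are the parental types, so the F1 was + h w / fl + +.
The two rarest classes, + h + and fl + w, are the double crossovers. Comparing them with the parentals, only the w allele has switched, so w is the middle locus and the order is h – w – fl.
Crossovers in the w–fl interval produce the single-crossover classes fl h w and + + + (57 + 67 = 124) plus the double crossovers (10).
RF(w–fl) = (124 + 10) / 1137 = 134/1137 = 0.1179 → 11.8 centimorgans.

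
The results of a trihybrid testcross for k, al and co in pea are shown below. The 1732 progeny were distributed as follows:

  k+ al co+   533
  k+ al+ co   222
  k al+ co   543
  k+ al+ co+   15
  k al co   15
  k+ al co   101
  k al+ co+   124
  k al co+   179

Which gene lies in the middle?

al

The two most frequent reciprocal classes, k al+ co and k+ al co+, are the parental types, so the F1 was k al+ co / k+ al co+.
The two rarest classes, k al co and k+ al+ co+, are the double crossovers. Comparing them with the parentals, only the al allele has switched, so al is the middle locus and the order is co – al – k.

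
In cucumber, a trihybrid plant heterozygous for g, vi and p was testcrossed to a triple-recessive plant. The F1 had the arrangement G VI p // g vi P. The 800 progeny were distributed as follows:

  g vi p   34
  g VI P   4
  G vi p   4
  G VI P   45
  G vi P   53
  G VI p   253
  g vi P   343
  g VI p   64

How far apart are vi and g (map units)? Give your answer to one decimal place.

15.6 map units

The two rarest classes, G vi p and g VI P, are the double crossovers. Comparing them with the parentals, only the vi allele has switched, so vi is the middle locus and the order is g – vi – p.
Crossovers in the g–vi interval produce the single-crossover classes g VI p and G vi P (64 + 53 = 117) plus the double crossovers (8).
RF(g–vi) = (117 + 8) / 800 = 125/800 = 0.1562 → 15.6 map units.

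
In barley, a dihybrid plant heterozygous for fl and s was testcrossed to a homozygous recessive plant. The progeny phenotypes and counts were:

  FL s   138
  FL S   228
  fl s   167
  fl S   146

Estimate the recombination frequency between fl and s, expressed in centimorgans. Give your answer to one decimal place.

The two most frequent classes, FL S (228) and fl s (167), are the parental types, so the F1 was FL S / fl s.
The recombinant classes are FL s and fl S: 138 + 146 = 284.
Recombination frequency = 284/679 = 0.4183 ≈ 41.8%, i.e. 41.8 centimorgans.

41.8 centimorgans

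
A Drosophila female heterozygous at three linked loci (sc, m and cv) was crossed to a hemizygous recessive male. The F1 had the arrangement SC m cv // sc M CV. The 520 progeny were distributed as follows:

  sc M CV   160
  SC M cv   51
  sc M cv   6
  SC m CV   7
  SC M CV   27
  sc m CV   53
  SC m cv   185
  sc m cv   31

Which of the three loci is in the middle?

The two rarest classes, SC m CV and sc M cv, are the double crossovers. Comparing them with the parentals, only the cv allele has switched, so cv is the middle locus and the order is m – cv – sc.

cv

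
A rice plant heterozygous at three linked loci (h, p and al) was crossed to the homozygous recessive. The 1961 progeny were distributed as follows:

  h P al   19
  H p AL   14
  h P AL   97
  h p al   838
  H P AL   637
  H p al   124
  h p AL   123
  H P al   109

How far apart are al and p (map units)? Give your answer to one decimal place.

13.5 map units

The two most frequent reciprocal classes, h p al and H P AL, are the parental types, so the F1 was h p al / H P AL.
The two rarest classes, h P al and H p AL, are the double crossovers. Comparing them with the parentals, only the p allele has switched, so p is the middle locus and the order is h – p – al.
Crossovers in the p–al interval produce the single-crossover classes h p AL and H P al (123 + 109 = 232) plus the double crossovers (33).
RF(p–al) = (232 + 33) / 1961 = 265/1961 = 0.1351 → 13.5 map units.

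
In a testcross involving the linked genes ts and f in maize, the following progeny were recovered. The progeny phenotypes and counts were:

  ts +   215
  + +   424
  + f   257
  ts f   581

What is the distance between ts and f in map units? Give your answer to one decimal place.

32.0 map units

The two most frequent classes, + + (424) and ts f (581), are the parental types, so the F1 was + + / ts f.
The recombinant classes are + f and ts +: 257 + 215 = 472.
Recombination frequency = 472/1477 = 0.3196 ≈ 32.0%, i.e. 32.0 map units.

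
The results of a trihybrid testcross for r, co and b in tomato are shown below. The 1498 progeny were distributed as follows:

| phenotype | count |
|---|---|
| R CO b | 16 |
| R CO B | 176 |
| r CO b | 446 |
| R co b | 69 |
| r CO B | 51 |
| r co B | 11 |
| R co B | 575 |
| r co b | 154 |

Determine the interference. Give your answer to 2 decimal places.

0.23

The two most frequent reciprocal classes, r CO b and R co B, are the parental types, so the F1 was r CO b / R co B.
The two rarest classes, R CO b and r co B, are the double crossovers. Comparing them with the parentals, only the r allele has switched, so r is the middle locus and the order is b – r – co.
b–r: (120 + 27)/1498 = 0.0981; r–co: (330 + 27)/1498 = 0.2383.
Expected DCO frequency = 0.0981 × 0.2383 ≈ 0.02338; observed = 27/1498 ≈ 0.01802.
Coefficient of coincidence = 0.01802/0.02338 ≈ 0.77; interference = 1 − 0.77 = 0.23.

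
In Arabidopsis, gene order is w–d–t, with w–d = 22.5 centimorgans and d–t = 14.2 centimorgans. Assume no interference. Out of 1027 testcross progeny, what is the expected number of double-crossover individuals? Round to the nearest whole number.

Map distances give recombination frequencies of 0.225 and 0.142 for the two intervals.
With no interference, expected double-crossover frequency = 0.225 × 0.142 = 0.03195.
Expected number = 0.03195 × 1027 = 32.81 ≈ 33.

33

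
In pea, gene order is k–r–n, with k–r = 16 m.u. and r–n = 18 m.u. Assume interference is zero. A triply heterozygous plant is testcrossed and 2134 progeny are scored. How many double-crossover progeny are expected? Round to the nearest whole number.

Map distances give recombination frequencies of 0.160 and 0.180 for the two intervals.
With no interference, expected double-crossover frequency = 0.160 × 0.180 = 0.02880.
Expected number = 0.02880 × 2134 = 61.46 ≈ 61.

61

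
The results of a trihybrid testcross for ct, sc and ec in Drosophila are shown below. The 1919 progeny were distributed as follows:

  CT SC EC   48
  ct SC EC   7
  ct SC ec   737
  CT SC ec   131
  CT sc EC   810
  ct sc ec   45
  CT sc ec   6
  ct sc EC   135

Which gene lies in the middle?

The two most frequent reciprocal classes, CT sc EC and ct SC ec, are the parental types, so the F1 was CT sc EC / ct SC ec.
The two rarest classes, CT sc ec and ct SC EC, are the double crossovers. Comparing them with the parentals, only the ec allele has switched, so ec is the middle locus and the order is ct – ec – sc.

ec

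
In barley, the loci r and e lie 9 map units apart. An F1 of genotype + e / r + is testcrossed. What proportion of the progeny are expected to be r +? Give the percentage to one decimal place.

A map distance of 9 map units corresponds to a recombination frequency of 0.090.
The F1 is + e / r +, so r + is a parental gamete class with expected frequency (1 − r)/2 = 0.910/2 = 0.4550.
That is 0.4550 = 45.5% of the progeny.

45.5%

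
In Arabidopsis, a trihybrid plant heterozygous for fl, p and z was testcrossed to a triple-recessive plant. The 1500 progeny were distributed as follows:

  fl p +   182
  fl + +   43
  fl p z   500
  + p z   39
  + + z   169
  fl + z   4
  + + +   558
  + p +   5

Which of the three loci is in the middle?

The two most frequent reciprocal classes, + + + and fl p z, are the parental types, so the F1 was + + + / fl p z.
The two rarest classes, + p + and fl + z, are the double crossovers. Comparing them with the parentals, only the p allele has switched, so p is the middle locus and the order is z – p – fl.

p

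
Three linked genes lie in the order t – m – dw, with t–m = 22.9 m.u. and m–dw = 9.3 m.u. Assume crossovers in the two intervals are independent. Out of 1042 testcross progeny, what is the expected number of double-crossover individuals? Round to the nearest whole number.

Map distances give recombination frequencies of 0.229 and 0.093 for the two intervals.
With no interference, expected double-crossover frequency = 0.229 × 0.093 = 0.02130.
Expected number = 0.02130 × 1042 = 22.19 ≈ 22.

22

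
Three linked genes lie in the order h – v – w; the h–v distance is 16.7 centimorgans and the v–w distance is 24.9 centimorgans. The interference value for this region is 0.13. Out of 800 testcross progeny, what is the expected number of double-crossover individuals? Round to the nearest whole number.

29

Map distances give recombination frequencies of 0.167 and 0.249 for the two intervals.
With interference 0.13 (so coincidence = 0.87), expected double-crossover frequency = 0.167 × 0.249 × 0.87 = 0.03618.
Expected number = 0.03618 × 800 = 28.94 ≈ 29.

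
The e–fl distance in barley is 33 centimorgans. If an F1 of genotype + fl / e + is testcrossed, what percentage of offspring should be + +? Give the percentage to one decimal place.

A map distance of 33 centimorgans corresponds to a recombination frequency of 0.330.
The F1 is + fl / e +, so + + is a recombinant gamete class with expected frequency r/2 = 0.330/2 = 0.1650.
That is 0.1650 = 16.5% of the progeny.

16.5%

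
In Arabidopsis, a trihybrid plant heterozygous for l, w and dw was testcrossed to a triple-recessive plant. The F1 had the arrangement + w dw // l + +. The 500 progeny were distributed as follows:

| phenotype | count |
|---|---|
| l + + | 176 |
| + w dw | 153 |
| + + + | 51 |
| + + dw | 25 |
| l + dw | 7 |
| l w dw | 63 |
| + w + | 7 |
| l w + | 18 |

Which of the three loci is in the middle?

The two rarest classes, + w + and l + dw, are the double crossovers. Comparing them with the parentals, only the dw allele has switched, so dw is the middle locus and the order is w – dw – l.

dw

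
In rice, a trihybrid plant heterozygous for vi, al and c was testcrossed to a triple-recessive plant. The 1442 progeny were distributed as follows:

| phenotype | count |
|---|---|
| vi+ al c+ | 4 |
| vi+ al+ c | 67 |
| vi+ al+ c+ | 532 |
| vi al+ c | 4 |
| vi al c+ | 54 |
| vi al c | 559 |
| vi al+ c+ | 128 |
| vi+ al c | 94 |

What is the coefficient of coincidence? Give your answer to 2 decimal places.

0.39

The two most frequent reciprocal classes, vi+ al+ c+ and vi al c, are the parental types, so the F1 was vi+ al+ c+ / vi al c.
The two rarest classes, vi+ al c+ and vi al+ c, are the double crossovers. Comparing them with the parentals, only the al allele has switched, so al is the middle locus and the order is c – al – vi.
c–al: (121 + 8)/1442 = 0.0895; al–vi: (222 + 8)/1442 = 0.1595.
Expected DCO frequency = 0.0895 × 0.1595 ≈ 0.01428; observed = 8/1442 ≈ 0.00555.
Coefficient of coincidence = 0.00555/0.01428 ≈ 0.39.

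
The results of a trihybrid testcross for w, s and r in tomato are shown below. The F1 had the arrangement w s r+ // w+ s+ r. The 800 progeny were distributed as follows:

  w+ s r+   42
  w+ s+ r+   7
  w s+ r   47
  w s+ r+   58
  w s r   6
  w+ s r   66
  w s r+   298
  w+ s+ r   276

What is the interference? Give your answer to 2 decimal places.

The two rarest classes, w s r and w+ s+ r+, are the double crossovers. Comparing them with the parentals, only the r allele has switched, so r is the middle locus and the order is w – r – s.
w–r: (89 + 13)/800 = 0.1275; r–s: (124 + 13)/800 = 0.1713.
Expected DCO frequency = 0.1275 × 0.1713 ≈ 0.02184; observed = 13/800 ≈ 0.01625.
Coefficient of coincidence = 0.01625/0.02184 ≈ 0.74; interference = 1 − 0.74 = 0.26.

0.26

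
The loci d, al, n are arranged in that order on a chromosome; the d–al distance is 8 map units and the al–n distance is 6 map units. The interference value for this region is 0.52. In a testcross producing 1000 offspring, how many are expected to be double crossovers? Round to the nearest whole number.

2

Map distances give recombination frequencies of 0.080 and 0.060 for the two intervals.
With interference 0.52 (so coincidence = 0.48), expected double-crossover frequency = 0.080 × 0.060 × 0.48 = 0.00230.
Expected number = 0.00230 × 1000 = 2.30 ≈ 2.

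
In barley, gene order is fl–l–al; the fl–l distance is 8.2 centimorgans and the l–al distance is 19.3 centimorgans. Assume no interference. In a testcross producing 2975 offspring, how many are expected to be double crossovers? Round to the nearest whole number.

47

Map distances give recombination frequencies of 0.082 and 0.193 for the two intervals.
With no interference, expected double-crossover frequency = 0.082 × 0.193 = 0.01583.
Expected number = 0.01583 × 2975 = 47.08 ≈ 47.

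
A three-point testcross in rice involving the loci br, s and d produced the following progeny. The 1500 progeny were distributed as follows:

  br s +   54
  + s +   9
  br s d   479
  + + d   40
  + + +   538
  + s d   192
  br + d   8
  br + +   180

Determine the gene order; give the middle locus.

The two most frequent reciprocal classes, br s d and + + +, are the parental types, so the F1 was br s d / + + +.
The two rarest classes, br + d and + s +, are the double crossovers. Comparing them with the parentals, only the s allele has switched, so s is the middle locus and the order is br – s – d.

s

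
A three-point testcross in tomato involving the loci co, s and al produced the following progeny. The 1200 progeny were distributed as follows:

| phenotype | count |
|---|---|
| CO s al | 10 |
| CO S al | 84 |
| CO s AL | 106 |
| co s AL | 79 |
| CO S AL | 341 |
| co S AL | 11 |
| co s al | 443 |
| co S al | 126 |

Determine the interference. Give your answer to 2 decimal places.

0.46

The two most frequent reciprocal classes, co s al and CO S AL, are the parental types, so the F1 was co s al / CO S AL.
The two rarest classes, CO s al and co S AL, are the double crossovers. Comparing them with the parentals, only the co allele has switched, so co is the middle locus and the order is s – co – al.
s–co: (232 + 21)/1200 = 0.2108; co–al: (163 + 21)/1200 = 0.1533.
Expected DCO frequency = 0.2108 × 0.1533 ≈ 0.03232; observed = 21/1200 ≈ 0.01750.
Coefficient of coincidence = 0.01750/0.03232 ≈ 0.54; interference = 1 − 0.54 = 0.46.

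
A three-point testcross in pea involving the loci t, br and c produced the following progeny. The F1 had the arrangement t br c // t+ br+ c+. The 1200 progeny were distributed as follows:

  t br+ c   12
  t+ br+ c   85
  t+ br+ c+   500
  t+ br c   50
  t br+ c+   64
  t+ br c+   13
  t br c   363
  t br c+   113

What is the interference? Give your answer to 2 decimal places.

0.03

The two rarest classes, t br+ c and t+ br c+, are the double crossovers. Comparing them with the parentals, only the br allele has switched, so br is the middle locus and the order is t – br – c.
t–br: (114 + 25)/1200 = 0.1158; br–c: (198 + 25)/1200 = 0.1858.
Expected DCO frequency = 0.1158 × 0.1858 ≈ 0.02152; observed = 25/1200 ≈ 0.02083.
Coefficient of coincidence = 0.02083/0.02152 ≈ 0.97; interference = 1 − 0.97 = 0.03.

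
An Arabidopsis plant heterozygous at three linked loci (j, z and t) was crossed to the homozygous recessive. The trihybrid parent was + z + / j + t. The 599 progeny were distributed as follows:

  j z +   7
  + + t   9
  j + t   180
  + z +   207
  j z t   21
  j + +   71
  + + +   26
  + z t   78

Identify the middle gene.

The two rarest classes, j z + and + + t, are the double crossovers. Comparing them with the parentals, only the j allele has switched, so j is the middle locus and the order is t – j – z.

j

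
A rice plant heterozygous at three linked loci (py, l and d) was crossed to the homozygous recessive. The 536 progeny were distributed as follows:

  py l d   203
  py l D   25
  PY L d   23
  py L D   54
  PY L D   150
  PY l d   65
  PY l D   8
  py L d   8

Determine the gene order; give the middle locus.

l

The two most frequent reciprocal classes, py l d and PY L D, are the parental types, so the F1 was py l d / PY L D.
The two rarest classes, py L d and PY l D, are the double crossovers. Comparing them with the parentals, only the l allele has switched, so l is the middle locus and the order is d – l – py.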